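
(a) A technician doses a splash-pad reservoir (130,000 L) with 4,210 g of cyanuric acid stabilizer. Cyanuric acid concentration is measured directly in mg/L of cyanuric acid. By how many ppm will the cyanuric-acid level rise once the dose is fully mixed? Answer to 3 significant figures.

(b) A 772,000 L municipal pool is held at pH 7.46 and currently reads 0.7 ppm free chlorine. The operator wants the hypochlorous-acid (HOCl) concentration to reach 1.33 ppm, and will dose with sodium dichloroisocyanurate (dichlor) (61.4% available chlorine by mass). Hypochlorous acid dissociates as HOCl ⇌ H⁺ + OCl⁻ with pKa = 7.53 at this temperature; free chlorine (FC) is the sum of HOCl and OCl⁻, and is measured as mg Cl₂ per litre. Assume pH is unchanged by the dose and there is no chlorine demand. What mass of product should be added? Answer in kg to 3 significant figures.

(a) 32.4 ppm; (b) 2.22 kg

(a) Rise: 4,210 g / 130,000 L × 1000 = 32.38 mg/L.

(b) [OCl⁻]/[HOCl] = 10^(pH − pKa) = 10^(7.46 − 7.53) = 0.8511; fraction as HOCl = 1/(1 + 0.8511) = 0.5402.
(b) Free chlorine required for 1.33 ppm HOCl: 1.33 / 0.5402 = 2.462 ppm.
(b) FC to add: 2.462 − 0.7 = 1.762 mg/L as Cl₂.
(b) Cl₂ equivalent: 1.762 mg/L × 772,000 L = 1360 g.
(b) Product at 61.4% available Cl: 1360 / 0.614 = 2215 g.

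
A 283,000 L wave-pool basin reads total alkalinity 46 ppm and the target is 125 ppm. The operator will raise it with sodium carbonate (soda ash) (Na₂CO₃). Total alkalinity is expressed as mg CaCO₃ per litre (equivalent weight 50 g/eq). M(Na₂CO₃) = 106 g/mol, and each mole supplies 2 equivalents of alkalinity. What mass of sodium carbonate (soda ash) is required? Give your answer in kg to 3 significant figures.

Alkalinity to add: (125 − 46) = 79 mg/L as CaCO₃ × 283,000 L = 22,360 g as CaCO₃.
Equivalents: 22,360 g ÷ 50 g/eq = 447.1 eq.
Each mole of Na₂CO₃ supplies 2 eq, so 447.1 / 2 = 223.6 mol.
Mass: 223.6 mol × 106 g/mol = 23,700 g.

23.7 kg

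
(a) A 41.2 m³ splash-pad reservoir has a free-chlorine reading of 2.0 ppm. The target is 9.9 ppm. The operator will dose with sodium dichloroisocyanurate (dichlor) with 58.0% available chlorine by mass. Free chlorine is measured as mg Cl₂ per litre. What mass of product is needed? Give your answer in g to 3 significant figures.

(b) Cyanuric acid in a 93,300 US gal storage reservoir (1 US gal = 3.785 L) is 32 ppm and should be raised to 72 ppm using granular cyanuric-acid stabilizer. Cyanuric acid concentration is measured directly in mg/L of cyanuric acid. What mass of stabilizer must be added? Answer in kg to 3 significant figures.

(a) Volume: 41.2 m³ = 41,200 L.
(a) Chlorine deficit: 9.9 − 2.0 = 7.9 ppm = 7.9 mg/L as Cl₂.
(a) Cl₂ equivalent needed: 7.9 mg/L × 41,200 L = 325,500 mg = 325.5 g.
(a) Product at 58.0% available chlorine: 325.5 / 0.58 = 561.2 g.

(b) Volume: 93,300 US gal × 3.785 L/gal = 353,140 L.
(b) CYA to add: (72 − 32) = 40 mg/L × 353,140 L = 14,130 g cyanuric acid.

(a) 561 g; (b) 14.1 kg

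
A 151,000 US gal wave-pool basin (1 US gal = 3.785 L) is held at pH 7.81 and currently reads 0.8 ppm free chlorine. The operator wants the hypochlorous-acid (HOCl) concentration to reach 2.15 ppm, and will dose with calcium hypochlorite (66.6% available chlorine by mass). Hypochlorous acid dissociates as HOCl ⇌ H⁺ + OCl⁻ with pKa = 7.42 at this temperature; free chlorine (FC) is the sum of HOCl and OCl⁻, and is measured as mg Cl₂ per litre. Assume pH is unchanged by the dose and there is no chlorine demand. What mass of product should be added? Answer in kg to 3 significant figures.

Volume: 151,000 US gal × 3.785 L/gal = 571,535 L.
[OCl⁻]/[HOCl] = 10^(pH − pKa) = 10^(7.81 − 7.42) = 2.455; fraction as HOCl = 1/(1 + 2.455) = 0.2895.
Free chlorine required for 2.15 ppm HOCl: 2.15 / 0.2895 = 7.428 ppm.
FC to add: 7.428 − 0.8 = 6.628 mg/L as Cl₂.
Cl₂ equivalent: 6.628 mg/L × 571,535 L = 3788 g.
Product at 66.6% available Cl: 3788 / 0.666 = 5688 g.

5.69 kg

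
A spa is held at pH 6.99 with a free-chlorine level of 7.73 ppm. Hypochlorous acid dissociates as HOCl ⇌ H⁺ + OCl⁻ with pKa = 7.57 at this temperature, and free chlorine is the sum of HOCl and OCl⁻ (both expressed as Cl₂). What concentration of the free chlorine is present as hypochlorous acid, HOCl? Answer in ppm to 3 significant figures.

6.12 ppm

[OCl⁻]/[HOCl] = 10^(pH − pKa) = 10^(6.99 − 7.57) = 10^-0.58 = 0.263.
Fraction as HOCl = 1 / (1 + 0.263) = 0.7917.
HOCl = 0.7917 × 7.73 ppm = 6.12 ppm.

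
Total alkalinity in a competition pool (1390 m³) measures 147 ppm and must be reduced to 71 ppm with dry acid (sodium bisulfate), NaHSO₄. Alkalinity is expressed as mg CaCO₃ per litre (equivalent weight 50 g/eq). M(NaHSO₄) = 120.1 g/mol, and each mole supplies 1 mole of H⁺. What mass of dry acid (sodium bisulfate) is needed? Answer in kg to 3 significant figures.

254 kg

Volume: 1390 m³ = 1,390,000 L.
Alkalinity to neutralize: (147 − 71) = 76 mg/L as CaCO₃ × 1,390,000 L = 105,600 g as CaCO₃.
Equivalents of H⁺ required: 105,600 ÷ 50 g/eq = 2113 eq = 2113 mol NaHSO₄.
Mass of NaHSO₄: 2113 × 120.1 = 253,700 g.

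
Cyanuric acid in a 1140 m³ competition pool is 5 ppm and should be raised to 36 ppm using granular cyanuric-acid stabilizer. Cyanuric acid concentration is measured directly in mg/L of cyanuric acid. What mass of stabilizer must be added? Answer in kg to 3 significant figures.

35.3 kg

Volume: 1140 m³ = 1,140,000 L.
CYA to add: (36 − 5) = 31 mg/L × 1,140,000 L = 35,340 g cyanuric acid.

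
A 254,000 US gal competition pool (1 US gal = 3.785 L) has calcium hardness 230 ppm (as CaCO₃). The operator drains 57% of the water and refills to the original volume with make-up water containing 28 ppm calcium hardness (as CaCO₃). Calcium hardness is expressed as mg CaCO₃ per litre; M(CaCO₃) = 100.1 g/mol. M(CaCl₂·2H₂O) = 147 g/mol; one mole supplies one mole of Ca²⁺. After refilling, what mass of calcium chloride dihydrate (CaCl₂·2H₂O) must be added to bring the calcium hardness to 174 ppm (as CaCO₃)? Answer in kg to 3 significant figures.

Volume: 254,000 US gal × 3.785 L/gal = 961,390 L.
After draining 57% and refilling: 230 × 0.43 + 28 × 0.57 = 114.86 ppm.
Deficit to target: 174 − 114.86 = 59.14 mg/L.
As CaCO₃: 59.14 mg/L × 961,390 L = 56,860 g; ÷ 100.1 = 568 mol Ca²⁺.
Mass: 568 × 147 = 83,500 g.

83.5 kg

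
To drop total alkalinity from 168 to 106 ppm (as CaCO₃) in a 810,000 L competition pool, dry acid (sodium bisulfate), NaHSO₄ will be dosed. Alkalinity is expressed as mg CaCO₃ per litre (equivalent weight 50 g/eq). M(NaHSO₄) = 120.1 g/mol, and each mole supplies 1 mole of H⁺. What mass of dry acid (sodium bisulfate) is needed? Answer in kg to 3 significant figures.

121 kg

Alkalinity to neutralize: (168 − 106) = 62 mg/L as CaCO₃ × 810,000 L = 50,220 g as CaCO₃.
Equivalents of H⁺ required: 50,220 ÷ 50 g/eq = 1004 eq = 1004 mol NaHSO₄.
Mass of NaHSO₄: 1004 × 120.1 = 120,600 g.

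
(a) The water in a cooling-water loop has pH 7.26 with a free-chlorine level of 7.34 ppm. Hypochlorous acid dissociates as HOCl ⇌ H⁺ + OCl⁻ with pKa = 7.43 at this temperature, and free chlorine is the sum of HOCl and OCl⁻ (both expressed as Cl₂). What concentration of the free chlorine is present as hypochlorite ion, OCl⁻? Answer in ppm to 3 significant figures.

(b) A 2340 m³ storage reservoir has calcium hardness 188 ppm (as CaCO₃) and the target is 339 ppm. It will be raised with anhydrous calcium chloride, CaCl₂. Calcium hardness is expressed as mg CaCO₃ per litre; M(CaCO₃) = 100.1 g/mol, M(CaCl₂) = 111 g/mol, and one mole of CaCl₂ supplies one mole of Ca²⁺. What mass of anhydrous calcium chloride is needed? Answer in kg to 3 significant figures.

(a) [OCl⁻]/[HOCl] = 10^(pH − pKa) = 10^(7.26 − 7.43) = 10^-0.17 = 0.6761.
(a) Fraction as HOCl = 1 / (1 + 0.6761) = 0.5966.
(a) OCl⁻ = (1 − 0.5966) × 7.34 ppm = 2.961 ppm.

(b) Volume: 2340 m³ = 2,340,000 L.
(b) Hardness to add: (339 − 188) = 151 mg/L as CaCO₃ × 2,340,000 L = 353,300 g as CaCO₃.
(b) Moles of Ca²⁺ (1 mol Ca²⁺ ≡ 1 mol CaCO₃): 353,300 / 100.1 g/mol = 3530 mol.
(b) Mass of CaCl₂: 3530 × 111 = 391,800 g.

(a) 2.96 ppm; (b) 392 kg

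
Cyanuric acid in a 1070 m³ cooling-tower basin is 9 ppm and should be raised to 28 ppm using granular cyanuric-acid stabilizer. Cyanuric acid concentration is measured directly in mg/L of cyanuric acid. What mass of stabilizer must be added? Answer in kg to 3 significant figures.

Volume: 1070 m³ = 1,070,000 L.
CYA to add: (28 − 9) = 19 mg/L × 1,070,000 L = 20,330 g cyanuric acid.

20.3 kg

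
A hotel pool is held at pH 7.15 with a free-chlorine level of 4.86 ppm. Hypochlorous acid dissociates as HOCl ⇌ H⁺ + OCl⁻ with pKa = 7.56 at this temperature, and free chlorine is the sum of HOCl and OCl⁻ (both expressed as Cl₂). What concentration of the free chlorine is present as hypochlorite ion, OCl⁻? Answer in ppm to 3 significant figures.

[OCl⁻]/[HOCl] = 10^(pH − pKa) = 10^(7.15 − 7.56) = 10^-0.41 = 0.389.
Fraction as HOCl = 1 / (1 + 0.389) = 0.7199.
OCl⁻ = (1 − 0.7199) × 4.86 ppm = 1.361 ppm.

1.36 ppm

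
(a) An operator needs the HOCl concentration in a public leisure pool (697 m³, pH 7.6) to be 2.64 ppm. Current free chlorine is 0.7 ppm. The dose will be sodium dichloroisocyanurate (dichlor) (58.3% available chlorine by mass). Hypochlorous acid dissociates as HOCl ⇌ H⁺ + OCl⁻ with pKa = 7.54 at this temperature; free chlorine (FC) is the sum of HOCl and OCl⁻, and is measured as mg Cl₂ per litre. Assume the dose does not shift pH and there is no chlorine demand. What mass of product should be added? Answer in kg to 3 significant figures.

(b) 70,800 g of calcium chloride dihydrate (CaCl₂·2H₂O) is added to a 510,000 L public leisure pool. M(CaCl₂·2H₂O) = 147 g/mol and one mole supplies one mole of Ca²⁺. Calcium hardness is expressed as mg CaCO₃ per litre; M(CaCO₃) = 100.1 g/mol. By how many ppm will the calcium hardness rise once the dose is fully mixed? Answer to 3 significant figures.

(a) 5.94 kg; (b) 94.5 ppm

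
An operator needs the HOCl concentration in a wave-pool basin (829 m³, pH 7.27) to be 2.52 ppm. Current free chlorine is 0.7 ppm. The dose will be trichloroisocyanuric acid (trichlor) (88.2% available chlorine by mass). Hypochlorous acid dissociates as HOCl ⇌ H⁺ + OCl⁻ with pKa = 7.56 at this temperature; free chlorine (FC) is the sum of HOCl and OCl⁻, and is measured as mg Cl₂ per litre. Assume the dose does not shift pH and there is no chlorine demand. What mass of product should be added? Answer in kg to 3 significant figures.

2.93 kg

Volume: 829 m³ = 829,000 L.
[OCl⁻]/[HOCl] = 10^(pH − pKa) = 10^(7.27 − 7.56) = 0.5129; fraction as HOCl = 1/(1 + 0.5129) = 0.661.
Free chlorine required for 2.52 ppm HOCl: 2.52 / 0.661 = 3.812 ppm.
FC to add: 3.812 − 0.7 = 3.112 mg/L as Cl₂.
Cl₂ equivalent: 3.112 mg/L × 829,000 L = 2580 g.
Product at 88.2% available Cl: 2580 / 0.882 = 2925 g.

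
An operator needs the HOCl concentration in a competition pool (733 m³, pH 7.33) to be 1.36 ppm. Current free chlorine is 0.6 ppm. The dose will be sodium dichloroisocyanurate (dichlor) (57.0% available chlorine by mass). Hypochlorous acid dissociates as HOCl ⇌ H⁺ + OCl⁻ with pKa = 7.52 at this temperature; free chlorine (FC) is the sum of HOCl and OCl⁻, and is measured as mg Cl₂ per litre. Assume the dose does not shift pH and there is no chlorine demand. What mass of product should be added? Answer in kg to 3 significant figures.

2.11 kg

Volume: 733 m³ = 733,000 L.
[OCl⁻]/[HOCl] = 10^(pH − pKa) = 10^(7.33 − 7.52) = 0.6457; fraction as HOCl = 1/(1 + 0.6457) = 0.6077.
Free chlorine required for 1.36 ppm HOCl: 1.36 / 0.6077 = 2.238 ppm.
FC to add: 2.238 − 0.6 = 1.638 mg/L as Cl₂.
Cl₂ equivalent: 1.638 mg/L × 733,000 L = 1201 g.
Product at 57.0% available Cl: 1201 / 0.57 = 2107 g.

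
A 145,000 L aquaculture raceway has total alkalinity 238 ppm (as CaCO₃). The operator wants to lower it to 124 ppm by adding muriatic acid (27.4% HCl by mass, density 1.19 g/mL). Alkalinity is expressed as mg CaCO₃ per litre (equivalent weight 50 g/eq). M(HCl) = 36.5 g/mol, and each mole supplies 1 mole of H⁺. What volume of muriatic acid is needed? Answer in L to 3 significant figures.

Alkalinity to neutralize: (238 − 124) = 114 mg/L as CaCO₃ × 145,000 L = 16,530 g as CaCO₃.
Equivalents of H⁺ required: 16,530 ÷ 50 g/eq = 330.6 eq = 330.6 mol HCl.
Mass of HCl: 330.6 × 36.5 = 12,070 g.
Mass of 27.4% solution: 12,070 / 0.274 = 44,040 g.
Volume: 44,040 g ÷ 1.19 g/mL = 37,010 mL.

37.0 L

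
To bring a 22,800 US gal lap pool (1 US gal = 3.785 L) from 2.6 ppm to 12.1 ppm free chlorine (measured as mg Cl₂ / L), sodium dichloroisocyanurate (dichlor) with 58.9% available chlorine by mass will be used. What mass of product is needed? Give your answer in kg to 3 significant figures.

1.39 kg

Volume: 22,800 US gal × 3.785 L/gal = 86,298 L.
Chlorine deficit: 12.1 − 2.6 = 9.5 ppm = 9.5 mg/L as Cl₂.
Cl₂ equivalent needed: 9.5 mg/L × 86,298 L = 819,800 mg = 819.8 g.
Product at 58.9% available chlorine: 819.8 / 0.589 = 1392 g.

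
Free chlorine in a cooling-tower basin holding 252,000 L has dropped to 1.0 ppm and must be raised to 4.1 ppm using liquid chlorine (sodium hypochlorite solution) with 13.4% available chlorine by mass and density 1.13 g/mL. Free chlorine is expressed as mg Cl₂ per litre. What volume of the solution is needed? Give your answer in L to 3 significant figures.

5.16 L

Chlorine deficit: 4.1 − 1.0 = 3.1 ppm = 3.1 mg/L as Cl₂.
Cl₂ equivalent needed: 3.1 mg/L × 252,000 L = 781,200 mg = 781.2 g.
Product at 13.4% available chlorine: 781.2 / 0.134 = 5830 g.
Volume at density 1.13 g/mL: 5830 g ÷ 1.13 g/mL = 5159 mL.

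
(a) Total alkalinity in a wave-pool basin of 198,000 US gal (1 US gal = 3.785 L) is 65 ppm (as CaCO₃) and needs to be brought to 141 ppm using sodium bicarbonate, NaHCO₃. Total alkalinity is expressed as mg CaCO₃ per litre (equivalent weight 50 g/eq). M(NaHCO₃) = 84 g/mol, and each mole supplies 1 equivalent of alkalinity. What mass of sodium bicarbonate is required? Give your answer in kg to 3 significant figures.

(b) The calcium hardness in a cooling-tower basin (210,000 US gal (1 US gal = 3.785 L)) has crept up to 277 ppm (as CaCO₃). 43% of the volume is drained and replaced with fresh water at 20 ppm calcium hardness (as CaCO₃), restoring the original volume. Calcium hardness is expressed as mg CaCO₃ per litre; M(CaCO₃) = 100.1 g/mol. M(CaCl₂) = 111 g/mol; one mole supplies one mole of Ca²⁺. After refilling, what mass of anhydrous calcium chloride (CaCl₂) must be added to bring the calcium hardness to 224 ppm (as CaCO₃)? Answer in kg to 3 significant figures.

(a) 95.7 kg; (b) 50.7 kg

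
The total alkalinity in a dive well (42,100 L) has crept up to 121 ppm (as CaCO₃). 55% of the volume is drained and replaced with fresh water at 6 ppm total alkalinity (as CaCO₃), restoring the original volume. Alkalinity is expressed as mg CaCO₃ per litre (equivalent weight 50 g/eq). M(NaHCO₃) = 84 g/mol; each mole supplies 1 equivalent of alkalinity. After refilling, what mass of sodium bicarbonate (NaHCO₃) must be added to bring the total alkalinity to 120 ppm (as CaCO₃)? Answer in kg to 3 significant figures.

4.40 kg

After draining 55% and refilling: 121 × 0.45 + 6 × 0.55 = 57.75 ppm.
Deficit to target: 120 − 57.75 = 62.25 mg/L.
As CaCO₃: 62.25 mg/L × 42,100 L = 2621 g; ÷ 50 g/eq ÷ 1 = 52.41 mol NaHCO₃.
Mass: 52.41 × 84 = 4403 g.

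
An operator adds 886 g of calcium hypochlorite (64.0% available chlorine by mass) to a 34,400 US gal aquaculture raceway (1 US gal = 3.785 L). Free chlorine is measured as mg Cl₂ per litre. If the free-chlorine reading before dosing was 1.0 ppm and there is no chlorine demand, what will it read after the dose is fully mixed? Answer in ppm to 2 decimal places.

5.36 ppm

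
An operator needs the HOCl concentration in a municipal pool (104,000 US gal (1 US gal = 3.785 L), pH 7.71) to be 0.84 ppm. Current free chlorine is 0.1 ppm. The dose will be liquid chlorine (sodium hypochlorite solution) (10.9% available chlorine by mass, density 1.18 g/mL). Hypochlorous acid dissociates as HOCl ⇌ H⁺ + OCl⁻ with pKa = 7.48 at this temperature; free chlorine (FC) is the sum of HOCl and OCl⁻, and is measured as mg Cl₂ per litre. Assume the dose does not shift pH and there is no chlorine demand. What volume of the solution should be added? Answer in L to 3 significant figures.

Volume: 104,000 US gal × 3.785 L/gal = 393,640 L.
[OCl⁻]/[HOCl] = 10^(pH − pKa) = 10^(7.71 − 7.48) = 1.698; fraction as HOCl = 1/(1 + 1.698) = 0.3706.
Free chlorine required for 0.84 ppm HOCl: 0.84 / 0.3706 = 2.267 ppm.
FC to add: 2.267 − 0.1 = 2.167 mg/L as Cl₂.
Cl₂ equivalent: 2.167 mg/L × 393,640 L = 852.8 g.
Product at 10.9% available Cl: 852.8 / 0.109 = 7824 g.
Volume: 7824 g ÷ 1.18 g/mL = 6631 mL.

6.63 L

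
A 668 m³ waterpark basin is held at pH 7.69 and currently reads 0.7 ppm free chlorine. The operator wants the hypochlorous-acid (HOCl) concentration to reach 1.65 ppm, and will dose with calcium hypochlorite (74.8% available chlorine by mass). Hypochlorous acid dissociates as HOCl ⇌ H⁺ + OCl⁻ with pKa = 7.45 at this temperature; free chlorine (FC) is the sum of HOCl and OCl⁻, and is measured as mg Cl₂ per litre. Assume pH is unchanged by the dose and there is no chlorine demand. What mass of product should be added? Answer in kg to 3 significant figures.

Volume: 668 m³ = 668,000 L.
[OCl⁻]/[HOCl] = 10^(pH − pKa) = 10^(7.69 − 7.45) = 1.738; fraction as HOCl = 1/(1 + 1.738) = 0.3653.
Free chlorine required for 1.65 ppm HOCl: 1.65 / 0.3653 = 4.517 ppm.
FC to add: 4.517 − 0.7 = 3.817 mg/L as Cl₂.
Cl₂ equivalent: 3.817 mg/L × 668,000 L = 2550 g.
Product at 74.8% available Cl: 2550 / 0.748 = 3409 g.

3.41 kg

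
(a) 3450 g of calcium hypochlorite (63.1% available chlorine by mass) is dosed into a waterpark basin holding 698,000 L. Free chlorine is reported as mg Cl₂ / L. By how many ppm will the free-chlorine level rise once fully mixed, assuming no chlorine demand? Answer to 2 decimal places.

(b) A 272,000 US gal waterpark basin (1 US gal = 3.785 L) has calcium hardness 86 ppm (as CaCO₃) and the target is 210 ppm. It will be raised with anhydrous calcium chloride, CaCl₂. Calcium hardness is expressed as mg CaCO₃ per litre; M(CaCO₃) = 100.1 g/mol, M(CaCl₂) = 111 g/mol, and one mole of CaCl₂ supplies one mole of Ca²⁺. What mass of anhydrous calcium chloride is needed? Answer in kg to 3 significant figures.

(a) 3.12 ppm; (b) 142 kg

(a) Available chlorine delivered: 3450 g × 0.631 = 2177 g as Cl₂.
(a) Concentration rise: 2177 g / 698,000 L = 3.119 mg/L = 3.12 ppm.

(b) Volume: 272,000 US gal × 3.785 L/gal = 1,029,520 L.
(b) Hardness to add: (210 − 86) = 124 mg/L as CaCO₃ × 1,029,520 L = 127,700 g as CaCO₃.
(b) Moles of Ca²⁺ (1 mol Ca²⁺ ≡ 1 mol CaCO₃): 127,700 / 100.1 g/mol = 1275 mol.
(b) Mass of CaCl₂: 1275 × 111 = 141,600 g.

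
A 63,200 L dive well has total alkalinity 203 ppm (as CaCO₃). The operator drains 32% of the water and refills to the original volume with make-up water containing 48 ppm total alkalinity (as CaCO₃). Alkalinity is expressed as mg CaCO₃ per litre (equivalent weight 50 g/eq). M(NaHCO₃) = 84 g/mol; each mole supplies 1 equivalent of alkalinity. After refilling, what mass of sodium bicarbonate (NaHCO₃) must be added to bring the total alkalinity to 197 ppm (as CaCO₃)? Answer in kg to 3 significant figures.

4.63 kg

After draining 32% and refilling: 203 × 0.68 + 48 × 0.32 = 153.4 ppm.
Deficit to target: 197 − 153.4 = 43.6 mg/L.
As CaCO₃: 43.6 mg/L × 63,200 L = 2756 g; ÷ 50 g/eq ÷ 1 = 55.11 mol NaHCO₃.
Mass: 55.11 × 84 = 4629 g.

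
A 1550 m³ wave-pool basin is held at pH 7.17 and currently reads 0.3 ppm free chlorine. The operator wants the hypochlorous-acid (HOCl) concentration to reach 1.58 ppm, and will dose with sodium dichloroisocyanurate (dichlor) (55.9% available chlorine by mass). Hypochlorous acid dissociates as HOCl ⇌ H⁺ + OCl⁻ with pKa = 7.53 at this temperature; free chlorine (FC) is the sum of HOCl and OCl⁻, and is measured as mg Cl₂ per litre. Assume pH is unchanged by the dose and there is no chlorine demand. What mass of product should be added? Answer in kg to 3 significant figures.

5.46 kg

Volume: 1550 m³ = 1,550,000 L.
[OCl⁻]/[HOCl] = 10^(pH − pKa) = 10^(7.17 − 7.53) = 0.4365; fraction as HOCl = 1/(1 + 0.4365) = 0.6961.
Free chlorine required for 1.58 ppm HOCl: 1.58 / 0.6961 = 2.27 ppm.
FC to add: 2.27 − 0.3 = 1.97 mg/L as Cl₂.
Cl₂ equivalent: 1.97 mg/L × 1,550,000 L = 3053 g.
Product at 55.9% available Cl: 3053 / 0.559 = 5462 g.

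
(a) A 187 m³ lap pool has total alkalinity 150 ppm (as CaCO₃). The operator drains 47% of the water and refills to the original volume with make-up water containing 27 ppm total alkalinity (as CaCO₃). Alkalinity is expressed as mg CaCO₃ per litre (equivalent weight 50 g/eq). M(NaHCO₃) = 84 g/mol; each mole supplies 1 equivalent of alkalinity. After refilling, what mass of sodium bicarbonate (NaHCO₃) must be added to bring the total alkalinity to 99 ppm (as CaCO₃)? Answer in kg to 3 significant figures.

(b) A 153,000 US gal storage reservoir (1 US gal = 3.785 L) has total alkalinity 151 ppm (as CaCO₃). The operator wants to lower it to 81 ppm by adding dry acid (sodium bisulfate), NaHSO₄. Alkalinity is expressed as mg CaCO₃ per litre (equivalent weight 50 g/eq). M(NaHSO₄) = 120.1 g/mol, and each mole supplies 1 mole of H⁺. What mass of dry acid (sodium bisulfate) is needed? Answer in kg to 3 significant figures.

(a) 2.14 kg; (b) 97.4 kg

(a) Volume: 187 m³ = 187,000 L.
(a) After draining 47% and refilling: 150 × 0.53 + 27 × 0.47 = 92.19 ppm.
(a) Deficit to target: 99 − 92.19 = 6.81 mg/L.
(a) As CaCO₃: 6.81 mg/L × 187,000 L = 1273 g; ÷ 50 g/eq ÷ 1 = 25.47 mol NaHCO₃.
(a) Mass: 25.47 × 84 = 2139 g.

(b) Volume: 153,000 US gal × 3.785 L/gal = 579,105 L.
(b) Alkalinity to neutralize: (151 − 81) = 70 mg/L as CaCO₃ × 579,105 L = 40,540 g as CaCO₃.
(b) Equivalents of H⁺ required: 40,540 ÷ 50 g/eq = 810.7 eq = 810.7 mol NaHSO₄.
(b) Mass of NaHSO₄: 810.7 × 120.1 = 97,370 g.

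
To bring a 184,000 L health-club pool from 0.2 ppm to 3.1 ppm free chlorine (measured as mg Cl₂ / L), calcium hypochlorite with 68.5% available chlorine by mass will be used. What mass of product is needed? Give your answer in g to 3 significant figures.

Chlorine deficit: 3.1 − 0.2 = 2.9 ppm = 2.9 mg/L as Cl₂.
Cl₂ equivalent needed: 2.9 mg/L × 184,000 L = 533,600 mg = 533.6 g.
Product at 68.5% available chlorine: 533.6 / 0.685 = 779 g.

779 g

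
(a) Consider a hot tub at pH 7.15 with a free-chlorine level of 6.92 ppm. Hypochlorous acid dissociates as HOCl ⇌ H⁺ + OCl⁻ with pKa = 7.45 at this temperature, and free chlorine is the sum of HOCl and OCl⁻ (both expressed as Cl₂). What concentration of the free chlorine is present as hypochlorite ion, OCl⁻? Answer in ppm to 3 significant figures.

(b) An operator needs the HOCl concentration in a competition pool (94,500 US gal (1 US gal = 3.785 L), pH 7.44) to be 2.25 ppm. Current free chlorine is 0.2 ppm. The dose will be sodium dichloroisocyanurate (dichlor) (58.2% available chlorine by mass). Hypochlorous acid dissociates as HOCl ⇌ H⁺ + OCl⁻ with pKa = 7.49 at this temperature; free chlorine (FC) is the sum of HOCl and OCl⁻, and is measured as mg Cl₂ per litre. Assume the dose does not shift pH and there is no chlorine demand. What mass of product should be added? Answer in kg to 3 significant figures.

(a) 2.31 ppm; (b) 2.49 kg

(a) [OCl⁻]/[HOCl] = 10^(pH − pKa) = 10^(7.15 − 7.45) = 10^-0.30 = 0.5012.
(a) Fraction as HOCl = 1 / (1 + 0.5012) = 0.6661.
(a) OCl⁻ = (1 − 0.6661) × 6.92 ppm = 2.31 ppm.

(b) Volume: 94,500 US gal × 3.785 L/gal = 357,682 L.
(b) [OCl⁻]/[HOCl] = 10^(pH − pKa) = 10^(7.44 − 7.49) = 0.8913; fraction as HOCl = 1/(1 + 0.8913) = 0.5288.
(b) Free chlorine required for 2.25 ppm HOCl: 2.25 / 0.5288 = 4.255 ppm.
(b) FC to add: 4.255 − 0.2 = 4.055 mg/L as Cl₂.
(b) Cl₂ equivalent: 4.055 mg/L × 357,682 L = 1451 g.
(b) Product at 58.2% available Cl: 1451 / 0.582 = 2492 g.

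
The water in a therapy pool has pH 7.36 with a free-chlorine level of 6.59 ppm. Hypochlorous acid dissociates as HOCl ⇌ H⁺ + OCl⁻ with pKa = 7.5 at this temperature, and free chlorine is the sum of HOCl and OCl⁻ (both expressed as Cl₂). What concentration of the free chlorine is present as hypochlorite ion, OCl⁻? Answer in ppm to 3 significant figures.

[OCl⁻]/[HOCl] = 10^(pH − pKa) = 10^(7.36 − 7.5) = 10^-0.14 = 0.7244.
Fraction as HOCl = 1 / (1 + 0.7244) = 0.5799.
OCl⁻ = (1 − 0.5799) × 6.59 ppm = 2.768 ppm.

2.77 ppm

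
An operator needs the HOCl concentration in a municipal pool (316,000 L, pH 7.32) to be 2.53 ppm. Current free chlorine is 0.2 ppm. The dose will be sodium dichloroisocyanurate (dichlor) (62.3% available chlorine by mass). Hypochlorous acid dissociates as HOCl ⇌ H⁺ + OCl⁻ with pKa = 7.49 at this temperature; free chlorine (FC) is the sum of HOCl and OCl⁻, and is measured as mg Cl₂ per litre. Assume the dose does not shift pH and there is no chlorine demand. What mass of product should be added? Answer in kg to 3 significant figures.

2.05 kg

[OCl⁻]/[HOCl] = 10^(pH − pKa) = 10^(7.32 − 7.49) = 0.6761; fraction as HOCl = 1/(1 + 0.6761) = 0.5966.
Free chlorine required for 2.53 ppm HOCl: 2.53 / 0.5966 = 4.24 ppm.
FC to add: 4.24 − 0.2 = 4.04 mg/L as Cl₂.
Cl₂ equivalent: 4.04 mg/L × 316,000 L = 1277 g.
Product at 62.3% available Cl: 1277 / 0.623 = 2049 g.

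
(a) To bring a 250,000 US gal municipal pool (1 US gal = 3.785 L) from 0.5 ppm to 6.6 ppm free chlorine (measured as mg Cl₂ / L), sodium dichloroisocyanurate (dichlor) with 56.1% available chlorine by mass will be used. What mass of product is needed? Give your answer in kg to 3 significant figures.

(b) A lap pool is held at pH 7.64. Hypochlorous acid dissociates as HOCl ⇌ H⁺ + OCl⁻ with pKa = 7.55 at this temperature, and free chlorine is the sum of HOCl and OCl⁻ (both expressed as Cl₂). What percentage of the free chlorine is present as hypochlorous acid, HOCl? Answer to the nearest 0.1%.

(a) 10.3 kg; (b) 44.8%

(a) Volume: 250,000 US gal × 3.785 L/gal = 946,250 L.
(a) Chlorine deficit: 6.6 − 0.5 = 6.1 ppm = 6.1 mg/L as Cl₂.
(a) Cl₂ equivalent needed: 6.1 mg/L × 946,250 L = 5,772,000 mg = 5772 g.
(a) Product at 56.1% available chlorine: 5772 / 0.561 = 10,290 g.

(b) [OCl⁻]/[HOCl] = 10^(pH − pKa) = 10^(7.64 − 7.55) = 10^0.09 = 1.23.
(b) Fraction as HOCl = 1 / (1 + 1.23) = 0.4484.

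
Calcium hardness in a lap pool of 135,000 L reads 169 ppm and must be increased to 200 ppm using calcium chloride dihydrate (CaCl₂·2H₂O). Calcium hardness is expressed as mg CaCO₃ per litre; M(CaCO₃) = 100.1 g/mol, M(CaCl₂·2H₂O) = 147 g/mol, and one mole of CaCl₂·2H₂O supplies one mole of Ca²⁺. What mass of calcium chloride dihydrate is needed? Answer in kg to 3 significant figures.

Hardness to add: (200 − 169) = 31 mg/L as CaCO₃ × 135,000 L = 4185 g as CaCO₃.
Moles of Ca²⁺ (1 mol Ca²⁺ ≡ 1 mol CaCO₃): 4185 / 100.1 g/mol = 41.81 mol.
Mass of CaCl₂·2H₂O: 41.81 × 147 = 6146 g.

6.15 kg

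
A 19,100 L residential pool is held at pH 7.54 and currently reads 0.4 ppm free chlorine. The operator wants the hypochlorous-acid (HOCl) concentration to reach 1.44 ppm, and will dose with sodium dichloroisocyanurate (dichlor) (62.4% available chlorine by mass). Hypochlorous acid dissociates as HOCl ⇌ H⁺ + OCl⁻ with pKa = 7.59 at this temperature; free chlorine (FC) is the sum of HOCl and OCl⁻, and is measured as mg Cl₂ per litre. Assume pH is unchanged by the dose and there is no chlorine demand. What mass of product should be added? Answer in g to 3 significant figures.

[OCl⁻]/[HOCl] = 10^(pH − pKa) = 10^(7.54 − 7.59) = 0.8913; fraction as HOCl = 1/(1 + 0.8913) = 0.5288.
Free chlorine required for 1.44 ppm HOCl: 1.44 / 0.5288 = 2.723 ppm.
FC to add: 2.723 − 0.4 = 2.323 mg/L as Cl₂.
Cl₂ equivalent: 2.323 mg/L × 19,100 L = 44.38 g.
Product at 62.4% available Cl: 44.38 / 0.624 = 71.12 g.

71.1 g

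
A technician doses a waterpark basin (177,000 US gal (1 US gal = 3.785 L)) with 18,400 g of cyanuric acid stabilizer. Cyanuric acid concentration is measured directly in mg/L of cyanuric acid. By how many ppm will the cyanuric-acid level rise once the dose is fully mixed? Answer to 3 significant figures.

27.5 ppm

Volume: 177,000 US gal × 3.785 L/gal = 669,945 L.
Rise: 18,400 g / 669,945 L × 1000 = 27.46 mg/L.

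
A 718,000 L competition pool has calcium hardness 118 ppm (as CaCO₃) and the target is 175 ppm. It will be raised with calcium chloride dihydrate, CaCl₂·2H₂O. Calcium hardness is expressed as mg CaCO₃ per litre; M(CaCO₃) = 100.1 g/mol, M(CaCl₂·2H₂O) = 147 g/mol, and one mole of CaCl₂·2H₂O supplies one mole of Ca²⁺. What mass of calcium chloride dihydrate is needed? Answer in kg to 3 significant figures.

Hardness to add: (175 − 118) = 57 mg/L as CaCO₃ × 718,000 L = 40,930 g as CaCO₃.
Moles of Ca²⁺ (1 mol Ca²⁺ ≡ 1 mol CaCO₃): 40,930 / 100.1 g/mol = 408.9 mol.
Mass of CaCl₂·2H₂O: 408.9 × 147 = 60,100 g.

60.1 kg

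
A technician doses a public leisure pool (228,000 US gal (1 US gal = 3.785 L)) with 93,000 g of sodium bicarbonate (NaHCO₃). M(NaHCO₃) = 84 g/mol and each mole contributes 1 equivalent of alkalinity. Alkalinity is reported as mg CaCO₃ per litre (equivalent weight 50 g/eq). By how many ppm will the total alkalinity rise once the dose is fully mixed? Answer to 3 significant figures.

64.1 ppm

Volume: 228,000 US gal × 3.785 L/gal = 862,980 L.
Moles of NaHCO₃: 93,000 g ÷ 84 g/mol = 1107 mol → 1107 eq of alkalinity.
As CaCO₃: 1107 eq × 50 g/eq = 55,360 g.
Rise: 55,360 g / 862,980 L × 1000 = 64.15 mg/L.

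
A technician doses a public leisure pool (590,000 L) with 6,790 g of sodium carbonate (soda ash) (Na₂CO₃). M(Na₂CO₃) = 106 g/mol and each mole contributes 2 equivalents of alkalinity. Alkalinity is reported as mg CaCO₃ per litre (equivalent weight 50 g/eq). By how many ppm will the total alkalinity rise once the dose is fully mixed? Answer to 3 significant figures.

Moles of Na₂CO₃: 6,790 g ÷ 106 g/mol = 64.06 mol → 128.1 eq of alkalinity.
As CaCO₃: 128.1 eq × 50 g/eq = 6406 g.
Rise: 6406 g / 590,000 L × 1000 = 10.86 mg/L.

10.9 ppm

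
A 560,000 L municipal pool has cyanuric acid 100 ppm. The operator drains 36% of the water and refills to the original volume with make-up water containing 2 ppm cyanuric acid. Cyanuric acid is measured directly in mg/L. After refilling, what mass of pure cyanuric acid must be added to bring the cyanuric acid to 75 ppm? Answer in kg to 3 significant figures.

After draining 36% and refilling: 100 × 0.64 + 2 × 0.36 = 64.72 ppm.
Deficit to target: 75 − 64.72 = 10.28 mg/L.
Mass: 10.28 mg/L × 560,000 L = 5757 g cyanuric acid.

5.76 kg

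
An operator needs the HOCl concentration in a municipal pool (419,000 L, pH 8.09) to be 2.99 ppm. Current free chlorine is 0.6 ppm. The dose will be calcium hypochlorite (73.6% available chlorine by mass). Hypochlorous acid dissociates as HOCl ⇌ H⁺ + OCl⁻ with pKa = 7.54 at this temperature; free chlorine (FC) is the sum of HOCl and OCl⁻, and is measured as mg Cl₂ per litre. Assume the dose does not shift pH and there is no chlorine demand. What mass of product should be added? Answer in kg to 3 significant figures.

[OCl⁻]/[HOCl] = 10^(pH − pKa) = 10^(8.09 − 7.54) = 3.548; fraction as HOCl = 1/(1 + 3.548) = 0.2199.
Free chlorine required for 2.99 ppm HOCl: 2.99 / 0.2199 = 13.6 ppm.
FC to add: 13.6 − 0.6 = 13 mg/L as Cl₂.
Cl₂ equivalent: 13 mg/L × 419,000 L = 5447 g.
Product at 73.6% available Cl: 5447 / 0.736 = 7400 g.

7.40 kg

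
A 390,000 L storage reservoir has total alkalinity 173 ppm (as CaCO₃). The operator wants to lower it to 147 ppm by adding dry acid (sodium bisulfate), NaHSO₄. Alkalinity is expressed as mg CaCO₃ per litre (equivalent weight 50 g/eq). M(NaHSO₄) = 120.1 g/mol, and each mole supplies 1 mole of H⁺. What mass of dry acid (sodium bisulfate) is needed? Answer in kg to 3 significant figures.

24.4 kg

Alkalinity to neutralize: (173 − 147) = 26 mg/L as CaCO₃ × 390,000 L = 10,140 g as CaCO₃.
Equivalents of H⁺ required: 10,140 ÷ 50 g/eq = 202.8 eq = 202.8 mol NaHSO₄.
Mass of NaHSO₄: 202.8 × 120.1 = 24,360 g.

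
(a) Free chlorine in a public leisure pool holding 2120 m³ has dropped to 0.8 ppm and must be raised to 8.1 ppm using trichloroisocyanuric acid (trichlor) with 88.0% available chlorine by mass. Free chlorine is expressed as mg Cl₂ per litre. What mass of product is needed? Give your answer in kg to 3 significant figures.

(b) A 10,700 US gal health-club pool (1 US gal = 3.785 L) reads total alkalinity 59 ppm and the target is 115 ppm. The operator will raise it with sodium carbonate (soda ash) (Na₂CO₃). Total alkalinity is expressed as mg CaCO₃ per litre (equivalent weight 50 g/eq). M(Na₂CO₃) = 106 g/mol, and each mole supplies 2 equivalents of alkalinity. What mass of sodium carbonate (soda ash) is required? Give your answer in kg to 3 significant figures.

(a) Volume: 2120 m³ = 2,120,000 L.
(a) Chlorine deficit: 8.1 − 0.8 = 7.3 ppm = 7.3 mg/L as Cl₂.
(a) Cl₂ equivalent needed: 7.3 mg/L × 2,120,000 L = 15,480,000 mg = 15,480 g.
(a) Product at 88.0% available chlorine: 15,480 / 0.88 = 17,590 g.

(b) Volume: 10,700 US gal × 3.785 L/gal = 40,500 L.
(b) Alkalinity to add: (115 − 59) = 56 mg/L as CaCO₃ × 40,500 L = 2268 g as CaCO₃.
(b) Equivalents: 2268 g ÷ 50 g/eq = 45.36 eq.
(b) Each mole of Na₂CO₃ supplies 2 eq, so 45.36 / 2 = 22.68 mol.
(b) Mass: 22.68 mol × 106 g/mol = 2404 g.

(a) 17.6 kg; (b) 2.40 kg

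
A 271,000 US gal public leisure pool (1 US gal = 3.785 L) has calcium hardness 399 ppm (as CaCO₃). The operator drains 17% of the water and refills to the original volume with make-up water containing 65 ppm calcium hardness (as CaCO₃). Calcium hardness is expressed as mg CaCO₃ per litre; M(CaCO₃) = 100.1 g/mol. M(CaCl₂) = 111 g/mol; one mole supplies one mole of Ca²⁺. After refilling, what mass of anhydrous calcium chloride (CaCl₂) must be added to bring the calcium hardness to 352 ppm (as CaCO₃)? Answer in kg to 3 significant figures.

11.1 kg

Volume: 271,000 US gal × 3.785 L/gal = 1,025,735 L.
After draining 17% and refilling: 399 × 0.83 + 65 × 0.17 = 342.22 ppm.
Deficit to target: 352 − 342.22 = 9.78 mg/L.
As CaCO₃: 9.78 mg/L × 1,025,735 L = 10,030 g; ÷ 100.1 = 100.2 mol Ca²⁺.
Mass: 100.2 × 111 = 11,120 g.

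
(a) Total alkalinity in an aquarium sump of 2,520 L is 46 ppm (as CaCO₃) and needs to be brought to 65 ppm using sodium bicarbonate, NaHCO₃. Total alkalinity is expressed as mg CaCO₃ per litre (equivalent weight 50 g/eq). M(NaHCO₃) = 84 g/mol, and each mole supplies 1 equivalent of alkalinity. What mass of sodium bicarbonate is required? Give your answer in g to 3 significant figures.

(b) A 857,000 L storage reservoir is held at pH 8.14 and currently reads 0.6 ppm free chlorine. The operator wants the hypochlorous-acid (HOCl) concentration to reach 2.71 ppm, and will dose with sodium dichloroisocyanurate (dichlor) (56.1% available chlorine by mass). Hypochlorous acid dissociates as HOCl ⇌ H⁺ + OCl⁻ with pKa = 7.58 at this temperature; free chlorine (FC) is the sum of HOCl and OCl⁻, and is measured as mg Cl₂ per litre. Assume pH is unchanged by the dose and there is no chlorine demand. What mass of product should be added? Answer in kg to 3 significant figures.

(a) Alkalinity to add: (65 − 46) = 19 mg/L as CaCO₃ × 2,520 L = 47.88 g as CaCO₃.
(a) Equivalents: 47.88 g ÷ 50 g/eq = 0.9576 eq.
(a) NaHCO₃ supplies 1 eq per mole → 0.9576 mol.
(a) Mass: 0.9576 mol × 84 g/mol = 80.44 g.

(b) [OCl⁻]/[HOCl] = 10^(pH − pKa) = 10^(8.14 − 7.58) = 3.631; fraction as HOCl = 1/(1 + 3.631) = 0.2159.
(b) Free chlorine required for 2.71 ppm HOCl: 2.71 / 0.2159 = 12.55 ppm.
(b) FC to add: 12.55 − 0.6 = 11.95 mg/L as Cl₂.
(b) Cl₂ equivalent: 11.95 mg/L × 857,000 L = 10,240 g.
(b) Product at 56.1% available Cl: 10,240 / 0.561 = 18,250 g.

(a) 80.4 g; (b) 18.3 kg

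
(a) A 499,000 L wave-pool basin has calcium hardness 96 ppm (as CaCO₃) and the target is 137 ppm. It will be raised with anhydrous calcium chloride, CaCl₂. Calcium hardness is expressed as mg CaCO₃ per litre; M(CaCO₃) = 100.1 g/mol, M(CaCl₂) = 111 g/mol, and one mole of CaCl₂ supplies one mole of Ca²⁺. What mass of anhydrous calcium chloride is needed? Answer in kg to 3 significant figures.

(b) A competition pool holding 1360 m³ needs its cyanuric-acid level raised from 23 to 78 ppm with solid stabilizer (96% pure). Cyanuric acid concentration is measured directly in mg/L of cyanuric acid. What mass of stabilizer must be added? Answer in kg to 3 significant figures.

(a) 22.7 kg; (b) 77.9 kg

(a) Hardness to add: (137 − 96) = 41 mg/L as CaCO₃ × 499,000 L = 20,460 g as CaCO₃.
(a) Moles of Ca²⁺ (1 mol Ca²⁺ ≡ 1 mol CaCO₃): 20,460 / 100.1 g/mol = 204.4 mol.
(a) Mass of CaCl₂: 204.4 × 111 = 22,690 g.

(b) Volume: 1360 m³ = 1,360,000 L.
(b) CYA to add: (78 − 23) = 55 mg/L × 1,360,000 L = 74,800 g cyanuric acid.
(b) At 96% purity: 74,800 / 0.96 = 77,920 g product.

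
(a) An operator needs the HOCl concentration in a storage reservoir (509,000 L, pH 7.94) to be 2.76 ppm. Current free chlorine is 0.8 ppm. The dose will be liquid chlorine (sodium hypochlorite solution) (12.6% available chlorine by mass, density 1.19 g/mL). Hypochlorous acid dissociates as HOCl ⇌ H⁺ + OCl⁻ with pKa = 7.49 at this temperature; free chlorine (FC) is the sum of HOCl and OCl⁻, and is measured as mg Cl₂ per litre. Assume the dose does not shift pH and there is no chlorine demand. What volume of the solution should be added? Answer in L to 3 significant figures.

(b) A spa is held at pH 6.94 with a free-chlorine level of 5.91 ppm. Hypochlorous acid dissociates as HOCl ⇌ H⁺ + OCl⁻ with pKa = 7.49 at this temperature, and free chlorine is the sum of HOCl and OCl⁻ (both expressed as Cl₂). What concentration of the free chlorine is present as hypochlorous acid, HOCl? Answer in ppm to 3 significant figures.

(a) 33.1 L; (b) 4.61 ppm

(a) [OCl⁻]/[HOCl] = 10^(pH − pKa) = 10^(7.94 − 7.49) = 2.818; fraction as HOCl = 1/(1 + 2.818) = 0.2619.
(a) Free chlorine required for 2.76 ppm HOCl: 2.76 / 0.2619 = 10.54 ppm.
(a) FC to add: 10.54 − 0.8 = 9.739 mg/L as Cl₂.
(a) Cl₂ equivalent: 9.739 mg/L × 509,000 L = 4957 g.
(a) Product at 12.6% available Cl: 4957 / 0.126 = 39,340 g.
(a) Volume: 39,340 g ÷ 1.19 g/mL = 33,060 mL.

(b) [OCl⁻]/[HOCl] = 10^(pH − pKa) = 10^(6.94 − 7.49) = 10^-0.55 = 0.2818.
(b) Fraction as HOCl = 1 / (1 + 0.2818) = 0.7801.
(b) HOCl = 0.7801 × 5.91 ppm = 4.611 ppm.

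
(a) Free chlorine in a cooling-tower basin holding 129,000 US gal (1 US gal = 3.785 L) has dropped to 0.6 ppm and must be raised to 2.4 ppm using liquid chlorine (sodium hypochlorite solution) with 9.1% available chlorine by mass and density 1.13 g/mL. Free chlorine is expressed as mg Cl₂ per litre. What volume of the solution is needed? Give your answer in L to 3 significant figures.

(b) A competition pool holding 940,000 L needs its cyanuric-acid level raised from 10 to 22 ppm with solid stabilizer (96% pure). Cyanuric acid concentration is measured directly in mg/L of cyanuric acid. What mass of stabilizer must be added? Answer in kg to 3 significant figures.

(a) Volume: 129,000 US gal × 3.785 L/gal = 488,265 L.
(a) Chlorine deficit: 2.4 − 0.6 = 1.8 ppm = 1.8 mg/L as Cl₂.
(a) Cl₂ equivalent needed: 1.8 mg/L × 488,265 L = 878,900 mg = 878.9 g.
(a) Product at 9.1% available chlorine: 878.9 / 0.091 = 9658 g.
(a) Volume at density 1.13 g/mL: 9658 g ÷ 1.13 g/mL = 8547 mL.

(b) CYA to add: (22 − 10) = 12 mg/L × 940,000 L = 11,280 g cyanuric acid.
(b) At 96% purity: 11,280 / 0.96 = 11,750 g product.

(a) 8.55 L; (b) 11.8 kg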